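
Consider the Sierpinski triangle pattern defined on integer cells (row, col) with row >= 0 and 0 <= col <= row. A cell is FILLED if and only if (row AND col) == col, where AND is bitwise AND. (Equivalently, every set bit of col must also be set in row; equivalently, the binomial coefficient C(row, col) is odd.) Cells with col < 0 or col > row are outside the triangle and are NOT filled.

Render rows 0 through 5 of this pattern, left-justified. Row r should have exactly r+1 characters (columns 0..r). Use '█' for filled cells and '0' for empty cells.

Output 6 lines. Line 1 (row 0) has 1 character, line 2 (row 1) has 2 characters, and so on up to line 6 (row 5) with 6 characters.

Answer: █
██
█0█
████
█000█
██00██

Derivation:
r0=0: █
r1=1: ██
r2=10: █0█
r3=11: ████
r4=100: █000█
r5=101: ██00██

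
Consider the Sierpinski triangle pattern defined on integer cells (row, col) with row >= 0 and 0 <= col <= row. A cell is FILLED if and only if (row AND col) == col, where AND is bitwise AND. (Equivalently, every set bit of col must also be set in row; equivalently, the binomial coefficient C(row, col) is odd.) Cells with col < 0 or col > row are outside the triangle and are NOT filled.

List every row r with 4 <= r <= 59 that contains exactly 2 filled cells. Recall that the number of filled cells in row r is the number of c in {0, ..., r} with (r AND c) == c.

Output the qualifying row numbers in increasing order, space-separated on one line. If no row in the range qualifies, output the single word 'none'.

Answer: 4 8 16 32

Derivation:
Row r has 2^popcount(r) filled cells, so we need popcount(r) = log2(2) = 1.
Scan r = 4..59 and keep those with exactly 1 one-bits:
r=4=100 popcount=1 -> KEEP
r=5=101 popcount=2 -> skip
r=6=110 popcount=2 -> skip
r=7=111 popcount=3 -> skip
r=8=1000 popcount=1 -> KEEP
r=9=1001 popcount=2 -> skip
r=10=1010 popcount=2 -> skip
r=11=1011 popcount=3 -> skip
r=12=1100 popcount=2 -> skip
r=13=1101 popcount=3 -> skip
r=14=1110 popcount=3 -> skip
r=15=1111 popcount=4 -> skip
r=16=10000 popcount=1 -> KEEP
r=17=10001 popcount=2 -> skip
r=18=10010 popcount=2 -> skip
r=19=10011 popcount=3 -> skip
r=20=10100 popcount=2 -> skip
r=21=10101 popcount=3 -> skip
r=22=10110 popcount=3 -> skip
r=23=10111 popcount=4 -> skip
r=24=11000 popcount=2 -> skip
r=25=11001 popcount=3 -> skip
r=26=11010 popcount=3 -> skip
r=27=11011 popcount=4 -> skip
r=28=11100 popcount=3 -> skip
r=29=11101 popcount=4 -> skip
r=30=11110 popcount=4 -> skip
r=31=11111 popcount=5 -> skip
r=32=100000 popcount=1 -> KEEP
r=33=100001 popcount=2 -> skip
r=34=100010 popcount=2 -> skip
r=35=100011 popcount=3 -> skip
r=36=100100 popcount=2 -> skip
r=37=100101 popcount=3 -> skip
r=38=100110 popcount=3 -> skip
r=39=100111 popcount=4 -> skip
r=40=101000 popcount=2 -> skip
r=41=101001 popcount=3 -> skip
r=42=101010 popcount=3 -> skip
r=43=101011 popcount=4 -> skip
r=44=101100 popcount=3 -> skip
r=45=101101 popcount=4 -> skip
r=46=101110 popcount=4 -> skip
r=47=101111 popcount=5 -> skip
r=48=110000 popcount=2 -> skip
r=49=110001 popcount=3 -> skip
r=50=110010 popcount=3 -> skip
r=51=110011 popcount=4 -> skip
r=52=110100 popcount=3 -> skip
r=53=110101 popcount=4 -> skip
r=54=110110 popcount=4 -> skip
r=55=110111 popcount=5 -> skip
r=56=111000 popcount=3 -> skip
r=57=111001 popcount=4 -> skip
r=58=111010 popcount=4 -> skip
r=59=111011 popcount=5 -> skip
Kept rows: 4 8 16 32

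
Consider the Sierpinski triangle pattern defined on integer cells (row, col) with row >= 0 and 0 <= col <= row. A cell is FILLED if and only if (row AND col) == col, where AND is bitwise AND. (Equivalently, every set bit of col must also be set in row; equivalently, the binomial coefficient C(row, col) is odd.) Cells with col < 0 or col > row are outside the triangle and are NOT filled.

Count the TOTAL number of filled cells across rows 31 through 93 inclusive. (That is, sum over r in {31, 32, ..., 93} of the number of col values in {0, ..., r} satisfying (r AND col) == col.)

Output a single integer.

Answer: 908

Derivation:
r31=11111 pc5: +32 =32
r32=100000 pc1: +2 =34
r33=100001 pc2: +4 =38
r34=100010 pc2: +4 =42
r35=100011 pc3: +8 =50
r36=100100 pc2: +4 =54
r37=100101 pc3: +8 =62
r38=100110 pc3: +8 =70
r39=100111 pc4: +16 =86
r40=101000 pc2: +4 =90
r41=101001 pc3: +8 =98
r42=101010 pc3: +8 =106
r43=101011 pc4: +16 =122
r44=101100 pc3: +8 =130
r45=101101 pc4: +16 =146
r46=101110 pc4: +16 =162
r47=101111 pc5: +32 =194
r48=110000 pc2: +4 =198
r49=110001 pc3: +8 =206
r50=110010 pc3: +8 =214
r51=110011 pc4: +16 =230
r52=110100 pc3: +8 =238
r53=110101 pc4: +16 =254
r54=110110 pc4: +16 =270
r55=110111 pc5: +32 =302
r56=111000 pc3: +8 =310
r57=111001 pc4: +16 =326
r58=111010 pc4: +16 =342
r59=111011 pc5: +32 =374
r60=111100 pc4: +16 =390
r61=111101 pc5: +32 =422
r62=111110 pc5: +32 =454
r63=111111 pc6: +64 =518
r64=1000000 pc1: +2 =520
r65=1000001 pc2: +4 =524
r66=1000010 pc2: +4 =528
r67=1000011 pc3: +8 =536
r68=1000100 pc2: +4 =540
r69=1000101 pc3: +8 =548
r70=1000110 pc3: +8 =556
r71=1000111 pc4: +16 =572
r72=1001000 pc2: +4 =576
r73=1001001 pc3: +8 =584
r74=1001010 pc3: +8 =592
r75=1001011 pc4: +16 =608
r76=1001100 pc3: +8 =616
r77=1001101 pc4: +16 =632
r78=1001110 pc4: +16 =648
r79=1001111 pc5: +32 =680
r80=1010000 pc2: +4 =684
r81=1010001 pc3: +8 =692
r82=1010010 pc3: +8 =700
r83=1010011 pc4: +16 =716
r84=1010100 pc3: +8 =724
r85=1010101 pc4: +16 =740
r86=1010110 pc4: +16 =756
r87=1010111 pc5: +32 =788
r88=1011000 pc3: +8 =796
r89=1011001 pc4: +16 =812
r90=1011010 pc4: +16 =828
r91=1011011 pc5: +32 =860
r92=1011100 pc4: +16 =876
r93=1011101 pc5: +32 =908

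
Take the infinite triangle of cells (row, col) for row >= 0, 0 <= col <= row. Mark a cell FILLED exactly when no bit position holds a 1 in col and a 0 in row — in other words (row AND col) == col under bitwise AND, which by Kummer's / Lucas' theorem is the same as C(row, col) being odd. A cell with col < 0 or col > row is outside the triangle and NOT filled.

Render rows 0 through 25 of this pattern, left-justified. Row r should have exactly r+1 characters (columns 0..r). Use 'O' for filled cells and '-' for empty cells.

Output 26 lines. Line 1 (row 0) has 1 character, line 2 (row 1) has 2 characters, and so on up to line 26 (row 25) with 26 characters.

r0=0: O
r1=1: OO
r2=10: O-O
r3=11: OOOO
r4=100: O---O
r5=101: OO--OO
r6=110: O-O-O-O
r7=111: OOOOOOOO
r8=1000: O-------O
r9=1001: OO------OO
r10=1010: O-O-----O-O
r11=1011: OOOO----OOOO
r12=1100: O---O---O---O
r13=1101: OO--OO--OO--OO
r14=1110: O-O-O-O-O-O-O-O
r15=1111: OOOOOOOOOOOOOOOO
r16=10000: O---------------O
r17=10001: OO--------------OO
r18=10010: O-O-------------O-O
r19=10011: OOOO------------OOOO
r20=10100: O---O-----------O---O
r21=10101: OO--OO----------OO--OO
r22=10110: O-O-O-O---------O-O-O-O
r23=10111: OOOOOOOO--------OOOOOOOO
r24=11000: O-------O-------O-------O
r25=11001: OO------OO------OO------OO

Answer: O
OO
O-O
OOOO
O---O
OO--OO
O-O-O-O
OOOOOOOO
O-------O
OO------OO
O-O-----O-O
OOOO----OOOO
O---O---O---O
OO--OO--OO--OO
O-O-O-O-O-O-O-O
OOOOOOOOOOOOOOOO
O---------------O
OO--------------OO
O-O-------------O-O
OOOO------------OOOO
O---O-----------O---O
OO--OO----------OO--OO
O-O-O-O---------O-O-O-O
OOOOOOOO--------OOOOOOOO
O-------O-------O-------O
OO------OO------OO------OO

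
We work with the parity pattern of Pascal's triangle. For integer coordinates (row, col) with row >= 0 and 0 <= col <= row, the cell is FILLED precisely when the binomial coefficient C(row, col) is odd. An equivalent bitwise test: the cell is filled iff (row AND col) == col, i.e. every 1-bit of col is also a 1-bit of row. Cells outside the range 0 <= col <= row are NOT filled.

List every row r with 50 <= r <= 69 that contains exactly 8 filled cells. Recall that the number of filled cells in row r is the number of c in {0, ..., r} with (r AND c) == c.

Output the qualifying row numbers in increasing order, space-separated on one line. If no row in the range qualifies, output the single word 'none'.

Row r has 2^popcount(r) filled cells, so we need popcount(r) = log2(8) = 3.
Scan r = 50..69 and keep those with exactly 3 one-bits:
r=50=110010 popcount=3 -> KEEP
r=51=110011 popcount=4 -> skip
r=52=110100 popcount=3 -> KEEP
r=53=110101 popcount=4 -> skip
r=54=110110 popcount=4 -> skip
r=55=110111 popcount=5 -> skip
r=56=111000 popcount=3 -> KEEP
r=57=111001 popcount=4 -> skip
r=58=111010 popcount=4 -> skip
r=59=111011 popcount=5 -> skip
r=60=111100 popcount=4 -> skip
r=61=111101 popcount=5 -> skip
r=62=111110 popcount=5 -> skip
r=63=111111 popcount=6 -> skip
r=64=1000000 popcount=1 -> skip
r=65=1000001 popcount=2 -> skip
r=66=1000010 popcount=2 -> skip
r=67=1000011 popcount=3 -> KEEP
r=68=1000100 popcount=2 -> skip
r=69=1000101 popcount=3 -> KEEP
Kept rows: 50 52 56 67 69

Answer: 50 52 56 67 69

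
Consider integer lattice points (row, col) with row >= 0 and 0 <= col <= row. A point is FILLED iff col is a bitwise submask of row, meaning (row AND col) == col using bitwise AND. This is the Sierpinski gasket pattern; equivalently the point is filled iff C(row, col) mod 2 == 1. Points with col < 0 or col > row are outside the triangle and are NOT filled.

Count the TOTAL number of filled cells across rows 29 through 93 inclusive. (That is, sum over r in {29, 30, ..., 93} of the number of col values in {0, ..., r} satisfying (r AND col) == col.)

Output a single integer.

r29=11101 pc4: +16 =16
r30=11110 pc4: +16 =32
r31=11111 pc5: +32 =64
r32=100000 pc1: +2 =66
r33=100001 pc2: +4 =70
r34=100010 pc2: +4 =74
r35=100011 pc3: +8 =82
r36=100100 pc2: +4 =86
r37=100101 pc3: +8 =94
r38=100110 pc3: +8 =102
r39=100111 pc4: +16 =118
r40=101000 pc2: +4 =122
r41=101001 pc3: +8 =130
r42=101010 pc3: +8 =138
r43=101011 pc4: +16 =154
r44=101100 pc3: +8 =162
r45=101101 pc4: +16 =178
r46=101110 pc4: +16 =194
r47=101111 pc5: +32 =226
r48=110000 pc2: +4 =230
r49=110001 pc3: +8 =238
r50=110010 pc3: +8 =246
r51=110011 pc4: +16 =262
r52=110100 pc3: +8 =270
r53=110101 pc4: +16 =286
r54=110110 pc4: +16 =302
r55=110111 pc5: +32 =334
r56=111000 pc3: +8 =342
r57=111001 pc4: +16 =358
r58=111010 pc4: +16 =374
r59=111011 pc5: +32 =406
r60=111100 pc4: +16 =422
r61=111101 pc5: +32 =454
r62=111110 pc5: +32 =486
r63=111111 pc6: +64 =550
r64=1000000 pc1: +2 =552
r65=1000001 pc2: +4 =556
r66=1000010 pc2: +4 =560
r67=1000011 pc3: +8 =568
r68=1000100 pc2: +4 =572
r69=1000101 pc3: +8 =580
r70=1000110 pc3: +8 =588
r71=1000111 pc4: +16 =604
r72=1001000 pc2: +4 =608
r73=1001001 pc3: +8 =616
r74=1001010 pc3: +8 =624
r75=1001011 pc4: +16 =640
r76=1001100 pc3: +8 =648
r77=1001101 pc4: +16 =664
r78=1001110 pc4: +16 =680
r79=1001111 pc5: +32 =712
r80=1010000 pc2: +4 =716
r81=1010001 pc3: +8 =724
r82=1010010 pc3: +8 =732
r83=1010011 pc4: +16 =748
r84=1010100 pc3: +8 =756
r85=1010101 pc4: +16 =772
r86=1010110 pc4: +16 =788
r87=1010111 pc5: +32 =820
r88=1011000 pc3: +8 =828
r89=1011001 pc4: +16 =844
r90=1011010 pc4: +16 =860
r91=1011011 pc5: +32 =892
r92=1011100 pc4: +16 =908
r93=1011101 pc5: +32 =940

Answer: 940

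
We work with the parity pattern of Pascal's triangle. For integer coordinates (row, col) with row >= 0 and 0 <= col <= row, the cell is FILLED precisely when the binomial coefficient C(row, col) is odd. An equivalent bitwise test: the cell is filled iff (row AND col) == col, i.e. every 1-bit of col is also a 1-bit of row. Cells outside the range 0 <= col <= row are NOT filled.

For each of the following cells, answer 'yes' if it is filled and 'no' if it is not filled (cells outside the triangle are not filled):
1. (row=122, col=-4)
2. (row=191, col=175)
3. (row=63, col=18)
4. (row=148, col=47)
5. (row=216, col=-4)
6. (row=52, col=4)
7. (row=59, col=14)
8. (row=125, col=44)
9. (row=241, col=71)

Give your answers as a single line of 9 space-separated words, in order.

Answer: no yes yes no no yes no yes no

Derivation:
(122,-4): col outside [0, 122] -> not filled
(191,175): row=0b10111111, col=0b10101111, row AND col = 0b10101111 = 175; 175 == 175 -> filled
(63,18): row=0b111111, col=0b10010, row AND col = 0b10010 = 18; 18 == 18 -> filled
(148,47): row=0b10010100, col=0b101111, row AND col = 0b100 = 4; 4 != 47 -> empty
(216,-4): col outside [0, 216] -> not filled
(52,4): row=0b110100, col=0b100, row AND col = 0b100 = 4; 4 == 4 -> filled
(59,14): row=0b111011, col=0b1110, row AND col = 0b1010 = 10; 10 != 14 -> empty
(125,44): row=0b1111101, col=0b101100, row AND col = 0b101100 = 44; 44 == 44 -> filled
(241,71): row=0b11110001, col=0b1000111, row AND col = 0b1000001 = 65; 65 != 71 -> empty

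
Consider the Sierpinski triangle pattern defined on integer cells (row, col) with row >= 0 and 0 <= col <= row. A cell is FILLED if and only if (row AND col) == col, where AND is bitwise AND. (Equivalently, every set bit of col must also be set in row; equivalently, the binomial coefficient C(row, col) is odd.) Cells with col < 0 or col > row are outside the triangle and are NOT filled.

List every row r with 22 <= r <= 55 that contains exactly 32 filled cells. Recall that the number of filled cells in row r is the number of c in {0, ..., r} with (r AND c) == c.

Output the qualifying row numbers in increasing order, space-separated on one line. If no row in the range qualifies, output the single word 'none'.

Row r has 2^popcount(r) filled cells, so we need popcount(r) = log2(32) = 5.
Scan r = 22..55 and keep those with exactly 5 one-bits:
r=22=10110 popcount=3 -> skip
r=23=10111 popcount=4 -> skip
r=24=11000 popcount=2 -> skip
r=25=11001 popcount=3 -> skip
r=26=11010 popcount=3 -> skip
r=27=11011 popcount=4 -> skip
r=28=11100 popcount=3 -> skip
r=29=11101 popcount=4 -> skip
r=30=11110 popcount=4 -> skip
r=31=11111 popcount=5 -> KEEP
r=32=100000 popcount=1 -> skip
r=33=100001 popcount=2 -> skip
r=34=100010 popcount=2 -> skip
r=35=100011 popcount=3 -> skip
r=36=100100 popcount=2 -> skip
r=37=100101 popcount=3 -> skip
r=38=100110 popcount=3 -> skip
r=39=100111 popcount=4 -> skip
r=40=101000 popcount=2 -> skip
r=41=101001 popcount=3 -> skip
r=42=101010 popcount=3 -> skip
r=43=101011 popcount=4 -> skip
r=44=101100 popcount=3 -> skip
r=45=101101 popcount=4 -> skip
r=46=101110 popcount=4 -> skip
r=47=101111 popcount=5 -> KEEP
r=48=110000 popcount=2 -> skip
r=49=110001 popcount=3 -> skip
r=50=110010 popcount=3 -> skip
r=51=110011 popcount=4 -> skip
r=52=110100 popcount=3 -> skip
r=53=110101 popcount=4 -> skip
r=54=110110 popcount=4 -> skip
r=55=110111 popcount=5 -> KEEP
Kept rows: 31 47 55

Answer: 31 47 55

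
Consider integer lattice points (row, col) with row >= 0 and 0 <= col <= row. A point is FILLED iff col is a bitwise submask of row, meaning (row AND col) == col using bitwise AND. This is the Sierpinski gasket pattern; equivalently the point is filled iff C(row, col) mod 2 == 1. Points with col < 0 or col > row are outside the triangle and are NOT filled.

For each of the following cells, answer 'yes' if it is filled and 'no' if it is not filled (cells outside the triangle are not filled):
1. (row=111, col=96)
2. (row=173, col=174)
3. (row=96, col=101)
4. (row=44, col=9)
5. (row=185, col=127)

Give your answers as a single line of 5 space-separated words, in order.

Answer: yes no no no no

Derivation:
(111,96): row=0b1101111, col=0b1100000, row AND col = 0b1100000 = 96; 96 == 96 -> filled
(173,174): col outside [0, 173] -> not filled
(96,101): col outside [0, 96] -> not filled
(44,9): row=0b101100, col=0b1001, row AND col = 0b1000 = 8; 8 != 9 -> empty
(185,127): row=0b10111001, col=0b1111111, row AND col = 0b111001 = 57; 57 != 127 -> empty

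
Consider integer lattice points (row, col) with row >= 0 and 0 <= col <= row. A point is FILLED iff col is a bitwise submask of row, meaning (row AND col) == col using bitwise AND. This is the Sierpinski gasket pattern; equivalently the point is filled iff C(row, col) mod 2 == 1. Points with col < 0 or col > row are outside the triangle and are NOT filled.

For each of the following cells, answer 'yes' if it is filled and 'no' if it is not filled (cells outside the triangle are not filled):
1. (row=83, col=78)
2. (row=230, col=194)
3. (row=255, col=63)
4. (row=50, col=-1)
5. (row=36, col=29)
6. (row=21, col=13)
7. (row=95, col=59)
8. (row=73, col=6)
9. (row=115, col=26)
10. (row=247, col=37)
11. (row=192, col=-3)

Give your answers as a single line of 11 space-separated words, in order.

Answer: no yes yes no no no no no no yes no

Derivation:
(83,78): row=0b1010011, col=0b1001110, row AND col = 0b1000010 = 66; 66 != 78 -> empty
(230,194): row=0b11100110, col=0b11000010, row AND col = 0b11000010 = 194; 194 == 194 -> filled
(255,63): row=0b11111111, col=0b111111, row AND col = 0b111111 = 63; 63 == 63 -> filled
(50,-1): col outside [0, 50] -> not filled
(36,29): row=0b100100, col=0b11101, row AND col = 0b100 = 4; 4 != 29 -> empty
(21,13): row=0b10101, col=0b1101, row AND col = 0b101 = 5; 5 != 13 -> empty
(95,59): row=0b1011111, col=0b111011, row AND col = 0b11011 = 27; 27 != 59 -> empty
(73,6): row=0b1001001, col=0b110, row AND col = 0b0 = 0; 0 != 6 -> empty
(115,26): row=0b1110011, col=0b11010, row AND col = 0b10010 = 18; 18 != 26 -> empty
(247,37): row=0b11110111, col=0b100101, row AND col = 0b100101 = 37; 37 == 37 -> filled
(192,-3): col outside [0, 192] -> not filled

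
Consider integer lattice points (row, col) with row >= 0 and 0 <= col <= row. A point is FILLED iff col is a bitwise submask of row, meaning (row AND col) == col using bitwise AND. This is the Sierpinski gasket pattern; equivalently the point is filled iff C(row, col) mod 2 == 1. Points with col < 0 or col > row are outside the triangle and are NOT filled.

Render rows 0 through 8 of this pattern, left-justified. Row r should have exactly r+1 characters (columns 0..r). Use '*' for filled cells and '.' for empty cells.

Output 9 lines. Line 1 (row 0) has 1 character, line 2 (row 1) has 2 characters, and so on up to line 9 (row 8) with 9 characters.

r0=0: *
r1=1: **
r2=10: *.*
r3=11: ****
r4=100: *...*
r5=101: **..**
r6=110: *.*.*.*
r7=111: ********
r8=1000: *.......*

Answer: *
**
*.*
****
*...*
**..**
*.*.*.*
********
*.......*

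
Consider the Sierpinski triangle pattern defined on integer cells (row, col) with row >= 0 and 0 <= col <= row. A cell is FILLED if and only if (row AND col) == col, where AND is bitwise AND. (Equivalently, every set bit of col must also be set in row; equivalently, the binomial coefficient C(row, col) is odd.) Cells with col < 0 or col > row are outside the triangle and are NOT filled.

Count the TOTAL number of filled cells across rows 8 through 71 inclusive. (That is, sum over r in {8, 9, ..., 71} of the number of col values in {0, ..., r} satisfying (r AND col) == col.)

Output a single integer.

r8=1000 pc1: +2 =2
r9=1001 pc2: +4 =6
r10=1010 pc2: +4 =10
r11=1011 pc3: +8 =18
r12=1100 pc2: +4 =22
r13=1101 pc3: +8 =30
r14=1110 pc3: +8 =38
r15=1111 pc4: +16 =54
r16=10000 pc1: +2 =56
r17=10001 pc2: +4 =60
r18=10010 pc2: +4 =64
r19=10011 pc3: +8 =72
r20=10100 pc2: +4 =76
r21=10101 pc3: +8 =84
r22=10110 pc3: +8 =92
r23=10111 pc4: +16 =108
r24=11000 pc2: +4 =112
r25=11001 pc3: +8 =120
r26=11010 pc3: +8 =128
r27=11011 pc4: +16 =144
r28=11100 pc3: +8 =152
r29=11101 pc4: +16 =168
r30=11110 pc4: +16 =184
r31=11111 pc5: +32 =216
r32=100000 pc1: +2 =218
r33=100001 pc2: +4 =222
r34=100010 pc2: +4 =226
r35=100011 pc3: +8 =234
r36=100100 pc2: +4 =238
r37=100101 pc3: +8 =246
r38=100110 pc3: +8 =254
r39=100111 pc4: +16 =270
r40=101000 pc2: +4 =274
r41=101001 pc3: +8 =282
r42=101010 pc3: +8 =290
r43=101011 pc4: +16 =306
r44=101100 pc3: +8 =314
r45=101101 pc4: +16 =330
r46=101110 pc4: +16 =346
r47=101111 pc5: +32 =378
r48=110000 pc2: +4 =382
r49=110001 pc3: +8 =390
r50=110010 pc3: +8 =398
r51=110011 pc4: +16 =414
r52=110100 pc3: +8 =422
r53=110101 pc4: +16 =438
r54=110110 pc4: +16 =454
r55=110111 pc5: +32 =486
r56=111000 pc3: +8 =494
r57=111001 pc4: +16 =510
r58=111010 pc4: +16 =526
r59=111011 pc5: +32 =558
r60=111100 pc4: +16 =574
r61=111101 pc5: +32 =606
r62=111110 pc5: +32 =638
r63=111111 pc6: +64 =702
r64=1000000 pc1: +2 =704
r65=1000001 pc2: +4 =708
r66=1000010 pc2: +4 =712
r67=1000011 pc3: +8 =720
r68=1000100 pc2: +4 =724
r69=1000101 pc3: +8 =732
r70=1000110 pc3: +8 =740
r71=1000111 pc4: +16 =756

Answer: 756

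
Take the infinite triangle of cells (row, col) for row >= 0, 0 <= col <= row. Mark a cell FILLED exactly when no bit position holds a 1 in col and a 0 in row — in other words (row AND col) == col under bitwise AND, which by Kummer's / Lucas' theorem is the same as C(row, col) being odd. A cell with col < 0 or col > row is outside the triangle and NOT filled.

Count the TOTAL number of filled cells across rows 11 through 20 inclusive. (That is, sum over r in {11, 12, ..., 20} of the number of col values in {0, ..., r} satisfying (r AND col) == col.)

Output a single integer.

Answer: 66

Derivation:
r11=1011 pc3: +8 =8
r12=1100 pc2: +4 =12
r13=1101 pc3: +8 =20
r14=1110 pc3: +8 =28
r15=1111 pc4: +16 =44
r16=10000 pc1: +2 =46
r17=10001 pc2: +4 =50
r18=10010 pc2: +4 =54
r19=10011 pc3: +8 =62
r20=10100 pc2: +4 =66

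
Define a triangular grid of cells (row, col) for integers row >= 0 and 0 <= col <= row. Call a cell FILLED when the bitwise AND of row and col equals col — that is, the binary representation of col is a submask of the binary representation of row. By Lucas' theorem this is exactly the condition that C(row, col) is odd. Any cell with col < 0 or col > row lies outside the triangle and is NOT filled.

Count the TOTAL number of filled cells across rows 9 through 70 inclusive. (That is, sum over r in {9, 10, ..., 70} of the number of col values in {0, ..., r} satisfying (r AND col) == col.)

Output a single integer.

Answer: 738

Derivation:
r9=1001 pc2: +4 =4
r10=1010 pc2: +4 =8
r11=1011 pc3: +8 =16
r12=1100 pc2: +4 =20
r13=1101 pc3: +8 =28
r14=1110 pc3: +8 =36
r15=1111 pc4: +16 =52
r16=10000 pc1: +2 =54
r17=10001 pc2: +4 =58
r18=10010 pc2: +4 =62
r19=10011 pc3: +8 =70
r20=10100 pc2: +4 =74
r21=10101 pc3: +8 =82
r22=10110 pc3: +8 =90
r23=10111 pc4: +16 =106
r24=11000 pc2: +4 =110
r25=11001 pc3: +8 =118
r26=11010 pc3: +8 =126
r27=11011 pc4: +16 =142
r28=11100 pc3: +8 =150
r29=11101 pc4: +16 =166
r30=11110 pc4: +16 =182
r31=11111 pc5: +32 =214
r32=100000 pc1: +2 =216
r33=100001 pc2: +4 =220
r34=100010 pc2: +4 =224
r35=100011 pc3: +8 =232
r36=100100 pc2: +4 =236
r37=100101 pc3: +8 =244
r38=100110 pc3: +8 =252
r39=100111 pc4: +16 =268
r40=101000 pc2: +4 =272
r41=101001 pc3: +8 =280
r42=101010 pc3: +8 =288
r43=101011 pc4: +16 =304
r44=101100 pc3: +8 =312
r45=101101 pc4: +16 =328
r46=101110 pc4: +16 =344
r47=101111 pc5: +32 =376
r48=110000 pc2: +4 =380
r49=110001 pc3: +8 =388
r50=110010 pc3: +8 =396
r51=110011 pc4: +16 =412
r52=110100 pc3: +8 =420
r53=110101 pc4: +16 =436
r54=110110 pc4: +16 =452
r55=110111 pc5: +32 =484
r56=111000 pc3: +8 =492
r57=111001 pc4: +16 =508
r58=111010 pc4: +16 =524
r59=111011 pc5: +32 =556
r60=111100 pc4: +16 =572
r61=111101 pc5: +32 =604
r62=111110 pc5: +32 =636
r63=111111 pc6: +64 =700
r64=1000000 pc1: +2 =702
r65=1000001 pc2: +4 =706
r66=1000010 pc2: +4 =710
r67=1000011 pc3: +8 =718
r68=1000100 pc2: +4 =722
r69=1000101 pc3: +8 =730
r70=1000110 pc3: +8 =738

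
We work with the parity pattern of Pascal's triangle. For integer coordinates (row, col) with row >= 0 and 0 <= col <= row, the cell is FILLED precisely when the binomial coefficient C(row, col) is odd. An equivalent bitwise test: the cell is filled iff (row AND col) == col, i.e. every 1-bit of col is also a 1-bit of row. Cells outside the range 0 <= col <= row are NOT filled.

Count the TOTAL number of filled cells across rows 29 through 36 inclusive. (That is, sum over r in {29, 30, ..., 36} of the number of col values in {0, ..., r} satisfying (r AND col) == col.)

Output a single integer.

Answer: 86

Derivation:
r29=11101 pc4: +16 =16
r30=11110 pc4: +16 =32
r31=11111 pc5: +32 =64
r32=100000 pc1: +2 =66
r33=100001 pc2: +4 =70
r34=100010 pc2: +4 =74
r35=100011 pc3: +8 =82
r36=100100 pc2: +4 =86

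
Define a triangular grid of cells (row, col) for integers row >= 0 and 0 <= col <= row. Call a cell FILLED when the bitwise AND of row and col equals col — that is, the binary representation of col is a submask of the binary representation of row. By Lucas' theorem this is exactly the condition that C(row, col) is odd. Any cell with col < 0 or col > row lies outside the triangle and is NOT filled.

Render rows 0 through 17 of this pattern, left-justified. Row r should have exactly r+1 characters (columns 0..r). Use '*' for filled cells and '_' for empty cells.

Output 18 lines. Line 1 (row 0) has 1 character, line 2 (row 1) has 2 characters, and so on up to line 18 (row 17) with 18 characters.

Answer: *
**
*_*
****
*___*
**__**
*_*_*_*
********
*_______*
**______**
*_*_____*_*
****____****
*___*___*___*
**__**__**__**
*_*_*_*_*_*_*_*
****************
*_______________*
**______________**

Derivation:
r0=0: *
r1=1: **
r2=10: *_*
r3=11: ****
r4=100: *___*
r5=101: **__**
r6=110: *_*_*_*
r7=111: ********
r8=1000: *_______*
r9=1001: **______**
r10=1010: *_*_____*_*
r11=1011: ****____****
r12=1100: *___*___*___*
r13=1101: **__**__**__**
r14=1110: *_*_*_*_*_*_*_*
r15=1111: ****************
r16=10000: *_______________*
r17=10001: **______________**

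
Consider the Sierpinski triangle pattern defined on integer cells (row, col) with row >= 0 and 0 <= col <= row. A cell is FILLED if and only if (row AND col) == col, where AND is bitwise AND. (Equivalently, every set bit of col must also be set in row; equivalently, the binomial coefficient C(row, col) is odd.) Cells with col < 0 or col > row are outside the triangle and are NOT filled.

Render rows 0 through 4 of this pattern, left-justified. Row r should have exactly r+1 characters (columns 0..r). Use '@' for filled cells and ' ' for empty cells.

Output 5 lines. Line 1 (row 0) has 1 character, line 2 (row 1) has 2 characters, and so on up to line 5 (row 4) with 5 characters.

Answer: @
@@
@ @
@@@@
@   @

Derivation:
r0=0: @
r1=1: @@
r2=10: @ @
r3=11: @@@@
r4=100: @   @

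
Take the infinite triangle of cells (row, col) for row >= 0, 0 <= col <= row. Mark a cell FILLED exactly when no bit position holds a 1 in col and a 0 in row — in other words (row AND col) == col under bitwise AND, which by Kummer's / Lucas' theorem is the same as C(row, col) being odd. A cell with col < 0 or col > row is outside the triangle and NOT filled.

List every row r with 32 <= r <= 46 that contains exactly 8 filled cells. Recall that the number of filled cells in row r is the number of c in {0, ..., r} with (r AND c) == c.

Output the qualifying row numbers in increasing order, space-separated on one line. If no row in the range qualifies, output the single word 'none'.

Row r has 2^popcount(r) filled cells, so we need popcount(r) = log2(8) = 3.
Scan r = 32..46 and keep those with exactly 3 one-bits:
r=32=100000 popcount=1 -> skip
r=33=100001 popcount=2 -> skip
r=34=100010 popcount=2 -> skip
r=35=100011 popcount=3 -> KEEP
r=36=100100 popcount=2 -> skip
r=37=100101 popcount=3 -> KEEP
r=38=100110 popcount=3 -> KEEP
r=39=100111 popcount=4 -> skip
r=40=101000 popcount=2 -> skip
r=41=101001 popcount=3 -> KEEP
r=42=101010 popcount=3 -> KEEP
r=43=101011 popcount=4 -> skip
r=44=101100 popcount=3 -> KEEP
r=45=101101 popcount=4 -> skip
r=46=101110 popcount=4 -> skip
Kept rows: 35 37 38 41 42 44

Answer: 35 37 38 41 42 44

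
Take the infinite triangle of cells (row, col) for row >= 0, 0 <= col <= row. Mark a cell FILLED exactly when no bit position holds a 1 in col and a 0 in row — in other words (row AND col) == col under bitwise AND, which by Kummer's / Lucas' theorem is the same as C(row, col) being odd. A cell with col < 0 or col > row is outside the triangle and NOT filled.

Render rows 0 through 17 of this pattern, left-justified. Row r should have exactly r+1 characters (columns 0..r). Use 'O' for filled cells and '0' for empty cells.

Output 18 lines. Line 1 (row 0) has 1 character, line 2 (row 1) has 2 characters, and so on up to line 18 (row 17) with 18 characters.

Answer: O
OO
O0O
OOOO
O000O
OO00OO
O0O0O0O
OOOOOOOO
O0000000O
OO000000OO
O0O00000O0O
OOOO0000OOOO
O000O000O000O
OO00OO00OO00OO
O0O0O0O0O0O0O0O
OOOOOOOOOOOOOOOO
O000000000000000O
OO00000000000000OO

Derivation:
r0=0: O
r1=1: OO
r2=10: O0O
r3=11: OOOO
r4=100: O000O
r5=101: OO00OO
r6=110: O0O0O0O
r7=111: OOOOOOOO
r8=1000: O0000000O
r9=1001: OO000000OO
r10=1010: O0O00000O0O
r11=1011: OOOO0000OOOO
r12=1100: O000O000O000O
r13=1101: OO00OO00OO00OO
r14=1110: O0O0O0O0O0O0O0O
r15=1111: OOOOOOOOOOOOOOOO
r16=10000: O000000000000000O
r17=10001: OO00000000000000OO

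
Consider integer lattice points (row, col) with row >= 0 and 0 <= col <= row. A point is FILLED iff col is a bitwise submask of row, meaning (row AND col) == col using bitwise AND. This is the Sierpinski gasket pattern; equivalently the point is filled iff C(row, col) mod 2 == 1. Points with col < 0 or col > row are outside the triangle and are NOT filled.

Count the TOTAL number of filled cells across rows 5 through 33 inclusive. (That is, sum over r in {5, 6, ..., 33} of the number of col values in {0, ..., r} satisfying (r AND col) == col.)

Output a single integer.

r5=101 pc2: +4 =4
r6=110 pc2: +4 =8
r7=111 pc3: +8 =16
r8=1000 pc1: +2 =18
r9=1001 pc2: +4 =22
r10=1010 pc2: +4 =26
r11=1011 pc3: +8 =34
r12=1100 pc2: +4 =38
r13=1101 pc3: +8 =46
r14=1110 pc3: +8 =54
r15=1111 pc4: +16 =70
r16=10000 pc1: +2 =72
r17=10001 pc2: +4 =76
r18=10010 pc2: +4 =80
r19=10011 pc3: +8 =88
r20=10100 pc2: +4 =92
r21=10101 pc3: +8 =100
r22=10110 pc3: +8 =108
r23=10111 pc4: +16 =124
r24=11000 pc2: +4 =128
r25=11001 pc3: +8 =136
r26=11010 pc3: +8 =144
r27=11011 pc4: +16 =160
r28=11100 pc3: +8 =168
r29=11101 pc4: +16 =184
r30=11110 pc4: +16 =200
r31=11111 pc5: +32 =232
r32=100000 pc1: +2 =234
r33=100001 pc2: +4 =238

Answer: 238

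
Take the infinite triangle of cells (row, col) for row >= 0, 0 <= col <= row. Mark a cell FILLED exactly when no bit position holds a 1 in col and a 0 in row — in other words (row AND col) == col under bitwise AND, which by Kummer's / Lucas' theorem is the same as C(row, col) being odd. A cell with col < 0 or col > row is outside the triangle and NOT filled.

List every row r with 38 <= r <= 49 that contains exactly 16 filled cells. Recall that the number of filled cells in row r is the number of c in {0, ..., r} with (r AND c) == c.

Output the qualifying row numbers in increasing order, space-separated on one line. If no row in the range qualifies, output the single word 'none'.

Answer: 39 43 45 46

Derivation:
Row r has 2^popcount(r) filled cells, so we need popcount(r) = log2(16) = 4.
Scan r = 38..49 and keep those with exactly 4 one-bits:
r=38=100110 popcount=3 -> skip
r=39=100111 popcount=4 -> KEEP
r=40=101000 popcount=2 -> skip
r=41=101001 popcount=3 -> skip
r=42=101010 popcount=3 -> skip
r=43=101011 popcount=4 -> KEEP
r=44=101100 popcount=3 -> skip
r=45=101101 popcount=4 -> KEEP
r=46=101110 popcount=4 -> KEEP
r=47=101111 popcount=5 -> skip
r=48=110000 popcount=2 -> skip
r=49=110001 popcount=3 -> skip
Kept rows: 39 43 45 46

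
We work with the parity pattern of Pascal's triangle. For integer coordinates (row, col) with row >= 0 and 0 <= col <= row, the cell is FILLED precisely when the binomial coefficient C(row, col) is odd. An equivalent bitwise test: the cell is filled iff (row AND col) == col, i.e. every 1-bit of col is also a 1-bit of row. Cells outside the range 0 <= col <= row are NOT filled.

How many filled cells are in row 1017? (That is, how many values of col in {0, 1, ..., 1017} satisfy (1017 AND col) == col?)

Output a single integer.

1017 in binary = 1111111001
popcount(1017) = number of 1-bits in 1111111001 = 8
A col c satisfies (1017 AND c) == c iff every set bit of c is also set in 1017; each of the 8 set bits of 1017 can independently be on or off in c.
count = 2^8 = 256

Answer: 256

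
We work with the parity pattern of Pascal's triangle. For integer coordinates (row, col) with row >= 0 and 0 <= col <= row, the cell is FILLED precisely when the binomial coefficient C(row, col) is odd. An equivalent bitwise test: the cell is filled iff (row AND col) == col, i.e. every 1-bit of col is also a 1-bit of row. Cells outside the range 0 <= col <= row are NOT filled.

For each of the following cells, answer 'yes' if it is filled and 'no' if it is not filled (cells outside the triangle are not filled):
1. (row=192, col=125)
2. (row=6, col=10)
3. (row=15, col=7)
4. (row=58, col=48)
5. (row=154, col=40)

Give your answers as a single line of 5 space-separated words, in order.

(192,125): row=0b11000000, col=0b1111101, row AND col = 0b1000000 = 64; 64 != 125 -> empty
(6,10): col outside [0, 6] -> not filled
(15,7): row=0b1111, col=0b111, row AND col = 0b111 = 7; 7 == 7 -> filled
(58,48): row=0b111010, col=0b110000, row AND col = 0b110000 = 48; 48 == 48 -> filled
(154,40): row=0b10011010, col=0b101000, row AND col = 0b1000 = 8; 8 != 40 -> empty

Answer: no no yes yes no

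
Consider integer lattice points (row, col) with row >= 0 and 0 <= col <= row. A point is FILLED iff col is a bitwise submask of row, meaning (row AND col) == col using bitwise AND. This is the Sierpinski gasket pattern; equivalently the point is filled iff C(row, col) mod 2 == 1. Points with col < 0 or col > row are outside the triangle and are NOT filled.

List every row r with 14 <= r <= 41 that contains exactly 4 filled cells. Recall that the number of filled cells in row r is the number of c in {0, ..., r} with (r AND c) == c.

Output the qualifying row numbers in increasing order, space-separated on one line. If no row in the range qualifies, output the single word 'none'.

Row r has 2^popcount(r) filled cells, so we need popcount(r) = log2(4) = 2.
Scan r = 14..41 and keep those with exactly 2 one-bits:
r=14=1110 popcount=3 -> skip
r=15=1111 popcount=4 -> skip
r=16=10000 popcount=1 -> skip
r=17=10001 popcount=2 -> KEEP
r=18=10010 popcount=2 -> KEEP
r=19=10011 popcount=3 -> skip
r=20=10100 popcount=2 -> KEEP
r=21=10101 popcount=3 -> skip
r=22=10110 popcount=3 -> skip
r=23=10111 popcount=4 -> skip
r=24=11000 popcount=2 -> KEEP
r=25=11001 popcount=3 -> skip
r=26=11010 popcount=3 -> skip
r=27=11011 popcount=4 -> skip
r=28=11100 popcount=3 -> skip
r=29=11101 popcount=4 -> skip
r=30=11110 popcount=4 -> skip
r=31=11111 popcount=5 -> skip
r=32=100000 popcount=1 -> skip
r=33=100001 popcount=2 -> KEEP
r=34=100010 popcount=2 -> KEEP
r=35=100011 popcount=3 -> skip
r=36=100100 popcount=2 -> KEEP
r=37=100101 popcount=3 -> skip
r=38=100110 popcount=3 -> skip
r=39=100111 popcount=4 -> skip
r=40=101000 popcount=2 -> KEEP
r=41=101001 popcount=3 -> skip
Kept rows: 17 18 20 24 33 34 36 40

Answer: 17 18 20 24 33 34 36 40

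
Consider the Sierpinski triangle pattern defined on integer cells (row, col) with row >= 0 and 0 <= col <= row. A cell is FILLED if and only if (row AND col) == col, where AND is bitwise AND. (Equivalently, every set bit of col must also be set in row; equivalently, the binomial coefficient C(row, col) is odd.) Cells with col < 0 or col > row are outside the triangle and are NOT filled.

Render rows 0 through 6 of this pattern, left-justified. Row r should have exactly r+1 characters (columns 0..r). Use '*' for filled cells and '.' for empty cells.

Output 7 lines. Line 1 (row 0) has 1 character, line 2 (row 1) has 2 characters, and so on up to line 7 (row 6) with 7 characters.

r0=0: *
r1=1: **
r2=10: *.*
r3=11: ****
r4=100: *...*
r5=101: **..**
r6=110: *.*.*.*

Answer: *
**
*.*
****
*...*
**..**
*.*.*.*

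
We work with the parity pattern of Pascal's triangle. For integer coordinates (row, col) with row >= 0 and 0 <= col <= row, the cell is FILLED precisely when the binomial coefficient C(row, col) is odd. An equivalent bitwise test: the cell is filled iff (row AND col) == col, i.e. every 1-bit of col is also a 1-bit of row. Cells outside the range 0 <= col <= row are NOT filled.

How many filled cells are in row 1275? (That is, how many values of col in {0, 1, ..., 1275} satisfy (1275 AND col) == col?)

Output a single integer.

1275 in binary = 10011111011
popcount(1275) = number of 1-bits in 10011111011 = 8
A col c satisfies (1275 AND c) == c iff every set bit of c is also set in 1275; each of the 8 set bits of 1275 can independently be on or off in c.
count = 2^8 = 256

Answer: 256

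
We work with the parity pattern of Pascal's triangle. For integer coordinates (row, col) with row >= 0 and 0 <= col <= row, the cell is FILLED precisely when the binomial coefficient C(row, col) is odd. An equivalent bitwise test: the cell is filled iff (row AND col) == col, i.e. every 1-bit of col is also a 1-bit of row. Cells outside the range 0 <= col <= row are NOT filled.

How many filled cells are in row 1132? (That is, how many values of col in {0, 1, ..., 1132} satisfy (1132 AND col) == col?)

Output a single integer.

Answer: 32

Derivation:
1132 in binary = 10001101100
popcount(1132) = number of 1-bits in 10001101100 = 5
A col c satisfies (1132 AND c) == c iff every set bit of c is also set in 1132; each of the 5 set bits of 1132 can independently be on or off in c.
count = 2^5 = 32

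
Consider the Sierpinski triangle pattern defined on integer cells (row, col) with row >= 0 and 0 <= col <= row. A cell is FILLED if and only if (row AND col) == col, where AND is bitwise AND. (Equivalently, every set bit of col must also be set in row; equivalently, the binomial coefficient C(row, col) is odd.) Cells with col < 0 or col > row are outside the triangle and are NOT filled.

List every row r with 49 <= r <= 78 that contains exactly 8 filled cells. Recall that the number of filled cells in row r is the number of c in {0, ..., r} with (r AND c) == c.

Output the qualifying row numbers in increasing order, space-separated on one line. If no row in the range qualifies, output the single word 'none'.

Answer: 49 50 52 56 67 69 70 73 74 76

Derivation:
Row r has 2^popcount(r) filled cells, so we need popcount(r) = log2(8) = 3.
Scan r = 49..78 and keep those with exactly 3 one-bits:
r=49=110001 popcount=3 -> KEEP
r=50=110010 popcount=3 -> KEEP
r=51=110011 popcount=4 -> skip
r=52=110100 popcount=3 -> KEEP
r=53=110101 popcount=4 -> skip
r=54=110110 popcount=4 -> skip
r=55=110111 popcount=5 -> skip
r=56=111000 popcount=3 -> KEEP
r=57=111001 popcount=4 -> skip
r=58=111010 popcount=4 -> skip
r=59=111011 popcount=5 -> skip
r=60=111100 popcount=4 -> skip
r=61=111101 popcount=5 -> skip
r=62=111110 popcount=5 -> skip
r=63=111111 popcount=6 -> skip
r=64=1000000 popcount=1 -> skip
r=65=1000001 popcount=2 -> skip
r=66=1000010 popcount=2 -> skip
r=67=1000011 popcount=3 -> KEEP
r=68=1000100 popcount=2 -> skip
r=69=1000101 popcount=3 -> KEEP
r=70=1000110 popcount=3 -> KEEP
r=71=1000111 popcount=4 -> skip
r=72=1001000 popcount=2 -> skip
r=73=1001001 popcount=3 -> KEEP
r=74=1001010 popcount=3 -> KEEP
r=75=1001011 popcount=4 -> skip
r=76=1001100 popcount=3 -> KEEP
r=77=1001101 popcount=4 -> skip
r=78=1001110 popcount=4 -> skip
Kept rows: 49 50 52 56 67 69 70 73 74 76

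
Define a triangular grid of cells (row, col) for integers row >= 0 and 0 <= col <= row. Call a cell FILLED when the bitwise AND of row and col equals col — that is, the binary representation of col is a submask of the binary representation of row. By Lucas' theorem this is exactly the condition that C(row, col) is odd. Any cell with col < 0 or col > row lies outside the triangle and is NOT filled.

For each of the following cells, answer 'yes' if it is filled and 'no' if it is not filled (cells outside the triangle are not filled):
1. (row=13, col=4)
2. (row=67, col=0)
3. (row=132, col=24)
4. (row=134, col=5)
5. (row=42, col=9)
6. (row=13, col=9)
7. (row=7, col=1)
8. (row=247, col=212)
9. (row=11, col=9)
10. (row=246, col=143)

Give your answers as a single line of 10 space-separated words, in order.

Answer: yes yes no no no yes yes yes yes no

Derivation:
(13,4): row=0b1101, col=0b100, row AND col = 0b100 = 4; 4 == 4 -> filled
(67,0): row=0b1000011, col=0b0, row AND col = 0b0 = 0; 0 == 0 -> filled
(132,24): row=0b10000100, col=0b11000, row AND col = 0b0 = 0; 0 != 24 -> empty
(134,5): row=0b10000110, col=0b101, row AND col = 0b100 = 4; 4 != 5 -> empty
(42,9): row=0b101010, col=0b1001, row AND col = 0b1000 = 8; 8 != 9 -> empty
(13,9): row=0b1101, col=0b1001, row AND col = 0b1001 = 9; 9 == 9 -> filled
(7,1): row=0b111, col=0b1, row AND col = 0b1 = 1; 1 == 1 -> filled
(247,212): row=0b11110111, col=0b11010100, row AND col = 0b11010100 = 212; 212 == 212 -> filled
(11,9): row=0b1011, col=0b1001, row AND col = 0b1001 = 9; 9 == 9 -> filled
(246,143): row=0b11110110, col=0b10001111, row AND col = 0b10000110 = 134; 134 != 143 -> empty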